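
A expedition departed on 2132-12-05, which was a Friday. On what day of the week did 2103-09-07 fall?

Count forward from the earlier date (September 7, 2103) to the later (December 5, 2132):
Day-of-year of September 7, 2103: 250.
Day-of-year of December 5, 2132: 340.
2103 has 365 days, so 365 − 250 = 115 days remain in 2103.
Full years 2104–2131: 21 common + 7 leap = 21×365 + 7×366 = 10227 days.
Total: 115 + 10227 + 340 = 10682 days.
10682 is a multiple of 7, so 2103-09-07 falls on the same weekday: Friday.

Friday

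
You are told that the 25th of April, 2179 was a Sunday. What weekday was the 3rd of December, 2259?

From April 25, 2179 to April 25, 2259: 80 years, of which 19 contain a Feb 29 — 61×365 + 19×366 = 29219 days.
(2200 is not a leap year (divisible by 100 but not 400).)
April 2259: 30 − 25 = 5 days remain.
Then May (31), June (30), July (31), August (31), September (30), October (31), November (30): 31 + 30 + 31 + 31 + 30 + 31 + 30 = 214 days.
December 1–3, 2259: 3 days.
Residual: 222 days.
Total: 29441 days.
29441 mod 7 = 6, so 6 days after Sunday is Saturday.

Saturday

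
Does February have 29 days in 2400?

Yes

2400 is a leap year (divisible by 400).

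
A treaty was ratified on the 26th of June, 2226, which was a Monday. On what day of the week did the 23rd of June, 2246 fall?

From June 26, 2226 to June 26, 2245: 19 years, of which 5 contain a Feb 29 — 14×365 + 5×366 = 6940 days.
June 2245: 30 − 26 = 4 days remain.
Then 11 full months totalling 335 days.
June 1–23, 2246: 23 days.
Residual: 362 days.
Total: 7302 days.
7302 mod 7 = 1, so 1 day after Monday is Tuesday.

Tuesday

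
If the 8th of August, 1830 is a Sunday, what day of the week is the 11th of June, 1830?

Count forward from the earlier date (June 11, 1830) to the later (August 8, 1830):
June 1830: 30 − 11 = 19 days remain.
Then July (31): 31 days.
August 1–8, 1830: 8 days.
Total: 19 + 31 + 8 = 58 days.
58 mod 7 = 2, so 2 days before Sunday is Friday.

Friday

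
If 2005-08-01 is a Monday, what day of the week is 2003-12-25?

Count forward from the earlier date (December 25, 2003) to the later (August 1, 2005):
Day-of-year of December 25, 2003: 359.
Day-of-year of August 1, 2005: 213.
2003 has 365 days, so 365 − 359 = 6 days remain in 2003.
Full years: 2004: 366. Sum = 366.
Total: 6 + 366 + 213 = 585 days.
585 mod 7 = 4, so 4 days before Monday is Thursday.

Thursday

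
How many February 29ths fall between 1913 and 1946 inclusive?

8

Years divisible by 4 in [1913, 1946]: 1916, 1920, 1924, 1928, 1932, 1936, 1940, 1944.
No century exceptions apply. Count: 8.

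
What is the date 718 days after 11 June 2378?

29 May 2380

Count 718 days after June 11, 2378:
June 11, 2378 → June 11, 2379: 365 days.
June 2379: 30 − 11 = 19 days remain.
Then 10 full months totalling 305 days.
May 1–29, 2380: 29 days.
Residual: 353 days.
Total: 718 days.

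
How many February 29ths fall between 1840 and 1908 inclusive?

17

Years divisible by 4: 1840, 1844, …, 1908 — 18 in all.
Of these, 1900 is divisible by 100 but not 400, so not leap.
Leap years: 18 − 1 = 17.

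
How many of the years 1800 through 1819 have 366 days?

Years divisible by 4 in [1800, 1819]: 1800, 1804, 1808, 1812, 1816.
Of these, 1800 is divisible by 100 but not 400, so not leap.
Leap years: 5 − 1 = 4.

4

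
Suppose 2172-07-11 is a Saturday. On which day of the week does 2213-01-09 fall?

Day-of-year of July 11, 2172: 193.
Day-of-year of January 9, 2213: 9.
2172 has 366 days, so 366 − 193 = 173 days remain in 2172.
Full years 2173–2212: 31 common + 9 leap = 31×365 + 9×366 = 14609 days.
Total: 173 + 14609 + 9 = 14791 days.
14791 is a multiple of 7, so 2213-01-09 falls on the same weekday: Saturday.

Saturday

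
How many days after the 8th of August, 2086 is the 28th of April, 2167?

From August 8, 2086 to August 8, 2166: 80 years, of which 19 contain a Feb 29 — 61×365 + 19×366 = 29219 days.
(2100 is not a leap year (divisible by 100 but not 400).)
August 2166: 31 − 8 = 23 days remain.
Then September (30), October (31), November (30), December (31), January (31), February 2167 (28), March (31): 30 + 31 + 30 + 31 + 31 + 28 + 31 = 212 days.
April 1–28, 2167: 28 days.
Residual: 263 days.
Total: 29482 days.

29482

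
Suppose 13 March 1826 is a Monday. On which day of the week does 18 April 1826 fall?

March 1826: 31 − 13 = 18 days remain.
April 1–18, 1826: 18 days.
Total: 18 + 18 = 36 days.
36 mod 7 = 1, so 1 day after Monday is Tuesday.

Tuesday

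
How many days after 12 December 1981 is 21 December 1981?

Within December 1981: 21 − 12 = 9 days.

9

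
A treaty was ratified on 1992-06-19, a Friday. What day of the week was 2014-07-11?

Day-of-year of June 19, 1992: 171.
Day-of-year of July 11, 2014: 192.
1992 has 366 days, so 366 − 171 = 195 days remain in 1992.
Full years 1993–2013: 16 common + 5 leap = 16×365 + 5×366 = 7670 days.
Total: 195 + 7670 + 192 = 8057 days.
8057 is a multiple of 7, so 2014-07-11 falls on the same weekday: Friday.

Friday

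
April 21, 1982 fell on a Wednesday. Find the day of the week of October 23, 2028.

Monday

Day-of-year of April 21, 1982: 111.
Day-of-year of October 23, 2028: 297.
1982 has 365 days, so 365 − 111 = 254 days remain in 1982.
Full years 1983–2027: 34 common + 11 leap = 34×365 + 11×366 = 16436 days.
Total: 254 + 16436 + 297 = 16987 days.
16987 mod 7 = 5, so 5 days after Wednesday is Monday.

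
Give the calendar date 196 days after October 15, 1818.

April 29, 1819

Count 196 days after October 15, 1818:
Day-of-year of October 15, 1818: 288.
Day-of-year of April 29, 1819: 119.
1818 has 365 days, so 365 − 288 = 77 days remain in 1818.
Total: 77 + 119 = 196 days.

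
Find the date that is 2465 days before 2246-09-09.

2239-12-10

Count 2465 days before September 9, 2246:
Day-of-year of December 10, 2239: 344.
Day-of-year of September 9, 2246: 252.
2239 has 365 days, so 365 − 344 = 21 days remain in 2239.
Full years: 2240: 366; 2241: 365; 2242: 365; 2243: 365; 2244: 366; 2245: 365. Sum = 2192.
Total: 21 + 2192 + 252 = 2465 days.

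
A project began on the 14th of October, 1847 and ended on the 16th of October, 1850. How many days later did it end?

Day-of-year of October 14, 1847: 287.
Day-of-year of October 16, 1850: 289.
1847 has 365 days, so 365 − 287 = 78 days remain in 1847.
Full years: 1848: 366; 1849: 365. Sum = 731.
Total: 78 + 731 + 289 = 1098 days.

1098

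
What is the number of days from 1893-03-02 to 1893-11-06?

March 1893: 31 − 2 = 29 days remain.
Then April (30), May (31), June (30), July (31), August (31), September (30), October (31): 30 + 31 + 30 + 31 + 31 + 30 + 31 = 214 days.
November 1–6, 1893: 6 days.
Total: 29 + 214 + 6 = 249 days.

249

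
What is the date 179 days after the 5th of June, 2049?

the 1st of December, 2049

Count 179 days after June 5, 2049:
June 2049: 30 − 5 = 25 days remain.
Then July (31), August (31), September (30), October (31), November (30): 31 + 31 + 30 + 31 + 30 = 153 days.
December 1, 2049: 1 day.
Total: 25 + 153 + 1 = 179 days.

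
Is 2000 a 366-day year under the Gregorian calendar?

Yes

2000 is a leap year (divisible by 400).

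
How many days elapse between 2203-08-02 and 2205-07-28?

August 2, 2203 → August 2, 2204: 366 days (2204 is a leap year).
August 2204: 31 − 2 = 29 days remain.
Then 10 full months totalling 303 days.
July 1–28, 2205: 28 days.
Residual: 360 days.
Total: 726 days.

726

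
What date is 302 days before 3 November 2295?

5 January 2295

Count 302 days before November 3, 2295:
January 2295: 31 − 5 = 26 days remain.
Then 9 full months totalling 273 days.
November 1–3, 2295: 3 days.
Total: 26 + 273 + 3 = 302 days.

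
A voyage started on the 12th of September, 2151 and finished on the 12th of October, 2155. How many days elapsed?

Day-of-year of September 12, 2151: 255.
Day-of-year of October 12, 2155: 285.
2151 has 365 days, so 365 − 255 = 110 days remain in 2151.
Full years: 2152: 366; 2153: 365; 2154: 365. Sum = 1096.
Total: 110 + 1096 + 285 = 1491 days.

1491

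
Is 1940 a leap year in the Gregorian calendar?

Yes

1940 is a leap year.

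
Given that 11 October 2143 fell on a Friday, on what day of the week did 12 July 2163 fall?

Tuesday

Day-of-year of October 11, 2143: 284.
Day-of-year of July 12, 2163: 193.
2143 has 365 days, so 365 − 284 = 81 days remain in 2143.
Full years 2144–2162: 14 common + 5 leap = 14×365 + 5×366 = 6940 days.
Total: 81 + 6940 + 193 = 7214 days.
7214 mod 7 = 4, so 4 days after Friday is Tuesday.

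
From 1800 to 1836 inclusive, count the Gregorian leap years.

9

Years divisible by 4 in [1800, 1836]: 1800, 1804, 1808, 1812, 1816, 1820, 1824, 1828, 1832, 1836.
Of these, 1800 is divisible by 100 but not 400, so not leap.
Leap years: 10 − 1 = 9.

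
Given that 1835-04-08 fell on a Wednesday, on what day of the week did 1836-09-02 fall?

Friday

April 8, 1835 → April 8, 1836: 366 days (1836 is a leap year).
April 1836: 30 − 8 = 22 days remain.
Then May (31), June (30), July (31), August (31): 31 + 30 + 31 + 31 = 123 days.
September 1–2, 1836: 2 days.
Residual: 147 days.
Total: 513 days.
513 mod 7 = 2, so 2 days after Wednesday is Friday.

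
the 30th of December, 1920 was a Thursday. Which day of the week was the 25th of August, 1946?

Sunday

From December 30, 1920 to December 30, 1945: 25 years, of which 6 contain a Feb 29 — 19×365 + 6×366 = 9131 days.
December 1945: 31 − 30 = 1 day remains.
Then January (31), February 1946 (28), March (31), April (30), May (31), June (30), July (31): 31 + 28 + 31 + 30 + 31 + 30 + 31 = 212 days.
August 1–25, 1946: 25 days.
Residual: 238 days.
Total: 9369 days.
9369 mod 7 = 3, so 3 days after Thursday is Sunday.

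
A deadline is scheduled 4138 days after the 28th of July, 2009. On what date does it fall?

the 25th of November, 2020

Count 4138 days after July 28, 2009:
From July 28, 2009 to July 28, 2020: 11 years, of which 3 contain a Feb 29 — 8×365 + 3×366 = 4018 days.
July 2020: 31 − 28 = 3 days remain.
Then August (31), September (30), October (31): 31 + 30 + 31 = 92 days.
November 1–25, 2020: 25 days.
Residual: 120 days.
Total: 4138 days.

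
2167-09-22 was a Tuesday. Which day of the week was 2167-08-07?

Count forward from the earlier date (August 7, 2167) to the later (September 22, 2167):
August 2167: 31 − 7 = 24 days remain.
September 1–22, 2167: 22 days.
Total: 24 + 22 = 46 days.
46 mod 7 = 4, so 4 days before Tuesday is Friday.

Friday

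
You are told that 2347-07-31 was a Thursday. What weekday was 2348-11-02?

Tuesday

July 2347: 31 − 31 = 0 days remain.
Then 15 full months totalling 458 days.
November 1–2, 2348: 2 days.
Total: 0 + 458 + 2 = 460 days.
460 mod 7 = 5, so 5 days after Thursday is Tuesday.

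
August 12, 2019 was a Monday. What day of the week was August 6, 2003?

Count forward from the earlier date (August 6, 2003) to the later (August 12, 2019):
Day-of-year of August 6, 2003: 218.
Day-of-year of August 12, 2019: 224.
2003 has 365 days, so 365 − 218 = 147 days remain in 2003.
Full years 2004–2018: 11 common + 4 leap = 11×365 + 4×366 = 5479 days.
Total: 147 + 5479 + 224 = 5850 days.
5850 mod 7 = 5, so 5 days before Monday is Wednesday.

Wednesday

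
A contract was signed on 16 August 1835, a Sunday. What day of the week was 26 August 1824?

Count forward from the earlier date (August 26, 1824) to the later (August 16, 1835):
Day-of-year of August 26, 1824: 239.
Day-of-year of August 16, 1835: 228.
1824 has 366 days, so 366 − 239 = 127 days remain in 1824.
Full years 1825–1834: 8 common + 2 leap = 8×365 + 2×366 = 3652 days.
Total: 127 + 3652 + 228 = 4007 days.
4007 mod 7 = 3, so 3 days before Sunday is Thursday.

Thursday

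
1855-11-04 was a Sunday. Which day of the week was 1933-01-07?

Day-of-year of November 4, 1855: 308.
Day-of-year of January 7, 1933: 7.
1855 has 365 days, so 365 − 308 = 57 days remain in 1855.
Full years 1856–1932: 58 common + 19 leap = 58×365 + 19×366 = 28124 days.
Total: 57 + 28124 + 7 = 28188 days.
28188 mod 7 = 6, so 6 days after Sunday is Saturday.

Saturday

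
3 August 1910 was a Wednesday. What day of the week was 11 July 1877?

Wednesday

Count forward from the earlier date (July 11, 1877) to the later (August 3, 1910):
Day-of-year of July 11, 1877: 192.
Day-of-year of August 3, 1910: 215.
1877 has 365 days, so 365 − 192 = 173 days remain in 1877.
Full years 1878–1909: 25 common + 7 leap = 25×365 + 7×366 = 11687 days.
Total: 173 + 11687 + 215 = 12075 days.
12075 is a multiple of 7, so 11 July 1877 falls on the same weekday: Wednesday.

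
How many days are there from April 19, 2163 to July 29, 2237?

27129

From April 19, 2163 to April 19, 2237: 74 years, of which 18 contain a Feb 29 — 56×365 + 18×366 = 27028 days.
(2200 is not a leap year (divisible by 100 but not 400).)
April 2237: 30 − 19 = 11 days remain.
Then May (31), June (30): 31 + 30 = 61 days.
July 1–29, 2237: 29 days.
Residual: 101 days.
Total: 27129 days.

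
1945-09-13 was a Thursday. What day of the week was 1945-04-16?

Monday

Count forward from the earlier date (April 16, 1945) to the later (September 13, 1945):
April 1945: 30 − 16 = 14 days remain.
Then May (31), June (30), July (31), August (31): 31 + 30 + 31 + 31 = 123 days.
September 1–13, 1945: 13 days.
Total: 14 + 123 + 13 = 150 days.
150 mod 7 = 3, so 3 days before Thursday is Monday.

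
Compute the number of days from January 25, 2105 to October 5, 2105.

253

January 2105: 31 − 25 = 6 days remain.
Then February 2105 (28), March (31), April (30), May (31), June (30), July (31), August (31), September (30): 28 + 31 + 30 + 31 + 30 + 31 + 31 + 30 = 242 days.
October 1–5, 2105: 5 days.
Total: 6 + 242 + 5 = 253 days.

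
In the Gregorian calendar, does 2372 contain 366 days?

Yes

2372 is a leap year.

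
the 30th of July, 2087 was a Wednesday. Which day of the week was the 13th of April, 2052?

Count forward from the earlier date (April 13, 2052) to the later (July 30, 2087):
Day-of-year of April 13, 2052: 104.
Day-of-year of July 30, 2087: 211.
2052 has 366 days, so 366 − 104 = 262 days remain in 2052.
Full years 2053–2086: 26 common + 8 leap = 26×365 + 8×366 = 12418 days.
Total: 262 + 12418 + 211 = 12891 days.
12891 mod 7 = 4, so 4 days before Wednesday is Saturday.

Saturday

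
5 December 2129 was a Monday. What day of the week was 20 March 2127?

Thursday

Count forward from the earlier date (March 20, 2127) to the later (December 5, 2129):
Day-of-year of March 20, 2127: 79.
Day-of-year of December 5, 2129: 339.
2127 has 365 days, so 365 − 79 = 286 days remain in 2127.
Full years: 2128: 366. Sum = 366.
Total: 286 + 366 + 339 = 991 days.
991 mod 7 = 4, so 4 days before Monday is Thursday.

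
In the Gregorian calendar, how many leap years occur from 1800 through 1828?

7

Years divisible by 4 in [1800, 1828]: 1800, 1804, 1808, 1812, 1816, 1820, 1824, 1828.
Of these, 1800 is divisible by 100 but not 400, so not leap.
Leap years: 8 − 1 = 7.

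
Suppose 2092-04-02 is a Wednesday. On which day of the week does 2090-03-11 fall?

Count forward from the earlier date (March 11, 2090) to the later (April 2, 2092):
Day-of-year of March 11, 2090: 70.
Day-of-year of April 2, 2092: 93.
2090 has 365 days, so 365 − 70 = 295 days remain in 2090.
Full years: 2091: 365. Sum = 365.
Total: 295 + 365 + 93 = 753 days.
753 mod 7 = 4, so 4 days before Wednesday is Saturday.

Saturday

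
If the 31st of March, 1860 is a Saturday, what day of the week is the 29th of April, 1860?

March 1860: 31 − 31 = 0 days remain.
April 1–29, 1860: 29 days.
Total: 0 + 29 = 29 days.
29 mod 7 = 1, so 1 day after Saturday is Sunday.

Sunday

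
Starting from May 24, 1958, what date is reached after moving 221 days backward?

October 15, 1957

Count 221 days before May 24, 1958:
Day-of-year of October 15, 1957: 288.
Day-of-year of May 24, 1958: 144.
1957 has 365 days, so 365 − 288 = 77 days remain in 1957.
Total: 77 + 144 = 221 days.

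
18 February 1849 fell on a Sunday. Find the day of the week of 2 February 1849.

Friday

Count forward from the earlier date (February 2, 1849) to the later (February 18, 1849):
Within February 1849: 18 − 2 = 16 days.
16 mod 7 = 2, so 2 days before Sunday is Friday.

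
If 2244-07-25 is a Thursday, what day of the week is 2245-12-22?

Monday

July 2244: 31 − 25 = 6 days remain.
Then 16 full months totalling 487 days.
December 1–22, 2245: 22 days.
Total: 6 + 487 + 22 = 515 days.
515 mod 7 = 4, so 4 days after Thursday is Monday.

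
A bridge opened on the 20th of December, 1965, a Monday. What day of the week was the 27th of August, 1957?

Count forward from the earlier date (August 27, 1957) to the later (December 20, 1965):
From August 27, 1957 to August 27, 1965: 8 years, of which 2 contain a Feb 29 — 6×365 + 2×366 = 2922 days.
August 1965: 31 − 27 = 4 days remain.
Then September (30), October (31), November (30): 30 + 31 + 30 = 91 days.
December 1–20, 1965: 20 days.
Residual: 115 days.
Total: 3037 days.
3037 mod 7 = 6, so 6 days before Monday is Tuesday.

Tuesday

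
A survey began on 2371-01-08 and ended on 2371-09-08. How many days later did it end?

243

January 2371: 31 − 8 = 23 days remain.
Then February 2371 (28), March (31), April (30), May (31), June (30), July (31), August (31): 28 + 31 + 30 + 31 + 30 + 31 + 31 = 212 days.
September 1–8, 2371: 8 days.
Total: 23 + 212 + 8 = 243 days.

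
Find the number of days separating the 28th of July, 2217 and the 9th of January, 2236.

Day-of-year of July 28, 2217: 209.
Day-of-year of January 9, 2236: 9.
2217 has 365 days, so 365 − 209 = 156 days remain in 2217.
Full years 2218–2235: 14 common + 4 leap = 14×365 + 4×366 = 6574 days.
Total: 156 + 6574 + 9 = 6739 days.

6739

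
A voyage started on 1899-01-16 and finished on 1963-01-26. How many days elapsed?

23385

From January 16, 1899 to January 16, 1963: 64 years, of which 15 contain a Feb 29 — 49×365 + 15×366 = 23375 days.
(1900 is not a leap year (divisible by 100 but not 400).)
Within January 1963: 26 − 16 = 10 days.
Total: 23385 days.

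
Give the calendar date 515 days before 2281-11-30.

2280-07-03

Count 515 days before November 30, 2281:
July 2280: 31 − 3 = 28 days remain.
Then 15 full months totalling 457 days.
November 1–30, 2281: 30 days.
Total: 28 + 457 + 30 = 515 days.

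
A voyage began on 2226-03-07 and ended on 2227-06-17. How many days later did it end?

Day-of-year of March 7, 2226: 66.
Day-of-year of June 17, 2227: 168.
2226 has 365 days, so 365 − 66 = 299 days remain in 2226.
Total: 299 + 168 = 467 days.

467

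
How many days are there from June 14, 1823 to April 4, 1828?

1756

Day-of-year of June 14, 1823: 165.
Day-of-year of April 4, 1828: 95.
1823 has 365 days, so 365 − 165 = 200 days remain in 1823.
Full years: 1824: 366; 1825: 365; 1826: 365; 1827: 365. Sum = 1461.
Total: 200 + 1461 + 95 = 1756 days.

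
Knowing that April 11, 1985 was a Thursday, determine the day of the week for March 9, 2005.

Day-of-year of April 11, 1985: 101.
Day-of-year of March 9, 2005: 68.
1985 has 365 days, so 365 − 101 = 264 days remain in 1985.
Full years 1986–2004: 14 common + 5 leap = 14×365 + 5×366 = 6940 days.
Total: 264 + 6940 + 68 = 7272 days.
7272 mod 7 = 6, so 6 days after Thursday is Wednesday.

Wednesday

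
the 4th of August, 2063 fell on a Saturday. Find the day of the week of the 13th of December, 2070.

From August 4, 2063 to August 4, 2070: 7 years, of which 2 contain a Feb 29 — 5×365 + 2×366 = 2557 days.
August 2070: 31 − 4 = 27 days remain.
Then September (30), October (31), November (30): 30 + 31 + 30 = 91 days.
December 1–13, 2070: 13 days.
Residual: 131 days.
Total: 2688 days.
2688 is a multiple of 7, so the 13th of December, 2070 falls on the same weekday: Saturday.

Saturday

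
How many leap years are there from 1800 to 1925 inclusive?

30

Years divisible by 4: 1800, 1804, …, 1924 — 32 in all.
Of these, 1800, 1900 are divisible by 100 but not 400, so not leap.
Leap years: 32 − 2 = 30.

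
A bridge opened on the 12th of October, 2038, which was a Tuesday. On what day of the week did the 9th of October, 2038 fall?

Count forward from the earlier date (October 9, 2038) to the later (October 12, 2038):
Within October 2038: 12 − 9 = 3 days.
3 mod 7 = 3, so 3 days before Tuesday is Saturday.

Saturday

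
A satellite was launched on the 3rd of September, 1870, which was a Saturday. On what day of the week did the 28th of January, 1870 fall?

Friday

Count forward from the earlier date (January 28, 1870) to the later (September 3, 1870):
January 1870: 31 − 28 = 3 days remain.
Then February 1870 (28), March (31), April (30), May (31), June (30), July (31), August (31): 28 + 31 + 30 + 31 + 30 + 31 + 31 = 212 days.
September 1–3, 1870: 3 days.
Total: 3 + 212 + 3 = 218 days.
218 mod 7 = 1, so 1 day before Saturday is Friday.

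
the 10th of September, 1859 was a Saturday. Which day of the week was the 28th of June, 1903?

From September 10, 1859 to September 10, 1902: 43 years, of which 10 contain a Feb 29 — 33×365 + 10×366 = 15705 days.
(1900 is not a leap year (divisible by 100 but not 400).)
September 1902: 30 − 10 = 20 days remain.
Then October (31), November (30), December (31), January (31), February 1903 (28), March (31), April (30), May (31): 31 + 30 + 31 + 31 + 28 + 31 + 30 + 31 = 243 days.
June 1–28, 1903: 28 days.
Residual: 291 days.
Total: 15996 days.
15996 mod 7 = 1, so 1 day after Saturday is Sunday.

Sunday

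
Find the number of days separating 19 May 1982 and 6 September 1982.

May 1982: 31 − 19 = 12 days remain.
Then June (30), July (31), August (31): 30 + 31 + 31 = 92 days.
September 1–6, 1982: 6 days.
Total: 12 + 92 + 6 = 110 days.

110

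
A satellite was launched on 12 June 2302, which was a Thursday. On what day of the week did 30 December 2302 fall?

Tuesday

June 2302: 30 − 12 = 18 days remain.
Then July (31), August (31), September (30), October (31), November (30): 31 + 31 + 30 + 31 + 30 = 153 days.
December 1–30, 2302: 30 days.
Total: 18 + 153 + 30 = 201 days.
201 mod 7 = 5, so 5 days after Thursday is Tuesday.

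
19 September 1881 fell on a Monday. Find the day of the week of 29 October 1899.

From September 19, 1881 to September 19, 1899: 18 years, of which 4 contain a Feb 29 — 14×365 + 4×366 = 6574 days.
September 1899: 30 − 19 = 11 days remain.
October 1–29, 1899: 29 days.
Residual: 40 days.
Total: 6614 days.
6614 mod 7 = 6, so 6 days after Monday is Sunday.

Sunday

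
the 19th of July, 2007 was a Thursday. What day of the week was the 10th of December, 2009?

July 19, 2007 → July 19, 2008: 366 days (2008 is a leap year).
July 19, 2008 → July 19, 2009: 365 days.
July 2009: 31 − 19 = 12 days remain.
Then August (31), September (30), October (31), November (30): 31 + 30 + 31 + 30 = 122 days.
December 1–10, 2009: 10 days.
Residual: 144 days.
Total: 875 days.
875 is a multiple of 7, so the 10th of December, 2009 falls on the same weekday: Thursday.

Thursday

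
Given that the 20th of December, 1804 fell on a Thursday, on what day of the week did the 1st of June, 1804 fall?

Friday

Count forward from the earlier date (June 1, 1804) to the later (December 20, 1804):
June 1804: 30 − 1 = 29 days remain.
Then July (31), August (31), September (30), October (31), November (30): 31 + 31 + 30 + 31 + 30 = 153 days.
December 1–20, 1804: 20 days.
Total: 29 + 153 + 20 = 202 days.
202 mod 7 = 6, so 6 days before Thursday is Friday.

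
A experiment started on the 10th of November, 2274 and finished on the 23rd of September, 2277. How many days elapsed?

Day-of-year of November 10, 2274: 314.
Day-of-year of September 23, 2277: 266.
2274 has 365 days, so 365 − 314 = 51 days remain in 2274.
Full years: 2275: 365; 2276: 366. Sum = 731.
Total: 51 + 731 + 266 = 1048 days.

1048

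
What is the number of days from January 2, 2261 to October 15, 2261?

286

January 2261: 31 − 2 = 29 days remain.
Then February 2261 (28), March (31), April (30), May (31), June (30), July (31), August (31), September (30): 28 + 31 + 30 + 31 + 30 + 31 + 31 + 30 = 242 days.
October 1–15, 2261: 15 days.
Total: 29 + 242 + 15 = 286 days.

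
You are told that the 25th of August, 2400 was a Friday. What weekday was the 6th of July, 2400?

Thursday

Count forward from the earlier date (July 6, 2400) to the later (August 25, 2400):
July 2400: 31 − 6 = 25 days remain.
August 1–25, 2400: 25 days.
Total: 25 + 25 = 50 days.
50 mod 7 = 1, so 1 day before Friday is Thursday.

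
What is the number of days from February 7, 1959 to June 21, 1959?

February 1959: 28 − 7 = 21 days remain (1959 is not a leap year, so February has 28 days).
Then March (31), April (30), May (31): 31 + 30 + 31 = 92 days.
June 1–21, 1959: 21 days.
Total: 21 + 92 + 21 = 134 days.

134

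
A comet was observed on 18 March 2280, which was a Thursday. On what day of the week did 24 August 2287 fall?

Wednesday

From March 18, 2280 to March 18, 2287: 7 years, of which 1 contains a Feb 29 — 6×365 + 1×366 = 2556 days.
March 2287: 31 − 18 = 13 days remain.
Then April (30), May (31), June (30), July (31): 30 + 31 + 30 + 31 = 122 days.
August 1–24, 2287: 24 days.
Residual: 159 days.
Total: 2715 days.
2715 mod 7 = 6, so 6 days after Thursday is Wednesday.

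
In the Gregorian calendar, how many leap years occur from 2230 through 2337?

Years divisible by 4: 2232, 2236, …, 2336 — 27 in all.
Of these, 2300 is divisible by 100 but not 400, so not leap.
Leap years: 27 − 1 = 26.

26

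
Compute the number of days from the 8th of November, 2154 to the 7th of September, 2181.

Day-of-year of November 8, 2154: 312.
Day-of-year of September 7, 2181: 250.
2154 has 365 days, so 365 − 312 = 53 days remain in 2154.
Full years 2155–2180: 19 common + 7 leap = 19×365 + 7×366 = 9497 days.
Total: 53 + 9497 + 250 = 9800 days.

9800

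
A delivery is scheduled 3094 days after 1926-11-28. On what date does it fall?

1935-05-19

Count 3094 days after November 28, 1926:
Day-of-year of November 28, 1926: 332.
Day-of-year of May 19, 1935: 139.
1926 has 365 days, so 365 − 332 = 33 days remain in 1926.
Full years 1927–1934: 6 common + 2 leap = 6×365 + 2×366 = 2922 days.
Total: 33 + 2922 + 139 = 3094 days.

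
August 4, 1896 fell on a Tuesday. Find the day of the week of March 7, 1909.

From August 4, 1896 to August 4, 1908: 12 years, of which 2 contain a Feb 29 — 10×365 + 2×366 = 4382 days.
(1900 is not a leap year (divisible by 100 but not 400).)
August 1908: 31 − 4 = 27 days remain.
Then September (30), October (31), November (30), December (31), January (31), February 1909 (28): 30 + 31 + 30 + 31 + 31 + 28 = 181 days.
March 1–7, 1909: 7 days.
Residual: 215 days.
Total: 4597 days.
4597 mod 7 = 5, so 5 days after Tuesday is Sunday.

Sunday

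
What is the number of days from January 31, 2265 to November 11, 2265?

January 2265: 31 − 31 = 0 days remain.
Then 9 full months totalling 273 days.
November 1–11, 2265: 11 days.
Total: 0 + 273 + 11 = 284 days.

284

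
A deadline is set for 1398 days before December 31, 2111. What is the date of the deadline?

March 3, 2108

Count 1398 days before December 31, 2111:
Day-of-year of March 3, 2108: 63.
Day-of-year of December 31, 2111: 365.
2108 has 366 days, so 366 − 63 = 303 days remain in 2108.
Full years: 2109: 365; 2110: 365. Sum = 730.
Total: 303 + 730 + 365 = 1398 days.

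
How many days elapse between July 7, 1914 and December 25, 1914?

July 1914: 31 − 7 = 24 days remain.
Then August (31), September (30), October (31), November (30): 31 + 30 + 31 + 30 = 122 days.
December 1–25, 1914: 25 days.
Total: 24 + 122 + 25 = 171 days.

171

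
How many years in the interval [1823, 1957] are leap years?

Years divisible by 4: 1824, 1828, …, 1956 — 34 in all.
Of these, 1900 is divisible by 100 but not 400, so not leap.
Leap years: 34 − 1 = 33.

33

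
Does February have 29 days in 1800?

No

1800 is not a leap year (divisible by 100 but not 400).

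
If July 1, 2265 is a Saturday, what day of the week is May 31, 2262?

Count forward from the earlier date (May 31, 2262) to the later (July 1, 2265):
May 31, 2262 → May 31, 2263: 365 days.
May 31, 2263 → May 31, 2264: 366 days (2264 is a leap year).
May 31, 2264 → May 31, 2265: 365 days.
May 2265: 31 − 31 = 0 days remain.
Then June (30): 30 days.
July 1, 2265: 1 day.
Residual: 31 days.
Total: 1127 days.
1127 is a multiple of 7, so May 31, 2262 falls on the same weekday: Saturday.

Saturday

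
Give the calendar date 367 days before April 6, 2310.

April 4, 2309

Count 367 days before April 6, 2310:
April 4, 2309 → April 4, 2310: 365 days.
Within April 2310: 6 − 4 = 2 days.
Total: 367 days.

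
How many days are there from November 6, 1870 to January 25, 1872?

November 6, 1870 → November 6, 1871: 365 days.
November 1871: 30 − 6 = 24 days remain.
Then December (31): 31 days.
January 1–25, 1872: 25 days.
Residual: 80 days.
Total: 445 days.

445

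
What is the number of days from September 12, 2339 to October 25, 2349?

Day-of-year of September 12, 2339: 255.
Day-of-year of October 25, 2349: 298.
2339 has 365 days, so 365 − 255 = 110 days remain in 2339.
Full years 2340–2348: 6 common + 3 leap = 6×365 + 3×366 = 3288 days.
Total: 110 + 3288 + 298 = 3696 days.

3696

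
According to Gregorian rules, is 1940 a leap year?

Yes

1940 is a leap year.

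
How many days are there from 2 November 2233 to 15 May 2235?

559

Day-of-year of November 2, 2233: 306.
Day-of-year of May 15, 2235: 135.
2233 has 365 days, so 365 − 306 = 59 days remain in 2233.
Full years: 2234: 365. Sum = 365.
Total: 59 + 365 + 135 = 559 days.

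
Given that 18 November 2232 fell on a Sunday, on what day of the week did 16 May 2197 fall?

Tuesday

Count forward from the earlier date (May 16, 2197) to the later (November 18, 2232):
Day-of-year of May 16, 2197: 136.
Day-of-year of November 18, 2232: 323.
2197 has 365 days, so 365 − 136 = 229 days remain in 2197.
Full years 2198–2231: 27 common + 7 leap = 27×365 + 7×366 = 12417 days.
Total: 229 + 12417 + 323 = 12969 days.
12969 mod 7 = 5, so 5 days before Sunday is Tuesday.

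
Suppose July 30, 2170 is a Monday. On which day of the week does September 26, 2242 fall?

Day-of-year of July 30, 2170: 211.
Day-of-year of September 26, 2242: 269.
2170 has 365 days, so 365 − 211 = 154 days remain in 2170.
Full years 2171–2241: 54 common + 17 leap = 54×365 + 17×366 = 25932 days.
Total: 154 + 25932 + 269 = 26355 days.
26355 is a multiple of 7, so September 26, 2242 falls on the same weekday: Monday.

Monday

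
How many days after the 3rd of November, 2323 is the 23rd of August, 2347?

8694

Day-of-year of November 3, 2323: 307.
Day-of-year of August 23, 2347: 235.
2323 has 365 days, so 365 − 307 = 58 days remain in 2323.
Full years 2324–2346: 17 common + 6 leap = 17×365 + 6×366 = 8401 days.
Total: 58 + 8401 + 235 = 8694 days.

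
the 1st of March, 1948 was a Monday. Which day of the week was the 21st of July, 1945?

Saturday

Count forward from the earlier date (July 21, 1945) to the later (March 1, 1948):
July 21, 1945 → July 21, 1946: 365 days.
July 21, 1946 → July 21, 1947: 365 days.
July 1947: 31 − 21 = 10 days remain.
Then August (31), September (30), October (31), November (30), December (31), January (31), February 1948 (29): 31 + 30 + 31 + 30 + 31 + 31 + 29 = 213 days.
March 1, 1948: 1 day.
Residual: 224 days.
Total: 954 days.
954 mod 7 = 2, so 2 days before Monday is Saturday.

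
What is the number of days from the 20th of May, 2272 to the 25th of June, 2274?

766

May 20, 2272 → May 20, 2273: 365 days.
May 20, 2273 → May 20, 2274: 365 days.
May 2274: 31 − 20 = 11 days remain.
June 1–25, 2274: 25 days.
Residual: 36 days.
Total: 766 days.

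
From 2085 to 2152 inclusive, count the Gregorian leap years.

16

Years divisible by 4: 2088, 2092, …, 2152 — 17 in all.
Of these, 2100 is divisible by 100 but not 400, so not leap.
Leap years: 17 − 1 = 16.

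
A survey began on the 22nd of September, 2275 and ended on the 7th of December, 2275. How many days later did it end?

September 2275: 30 − 22 = 8 days remain.
Then October (31), November (30): 31 + 30 = 61 days.
December 1–7, 2275: 7 days.
Total: 8 + 61 + 7 = 76 days.

76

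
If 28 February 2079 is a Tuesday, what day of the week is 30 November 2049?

Count forward from the earlier date (November 30, 2049) to the later (February 28, 2079):
From November 30, 2049 to November 30, 2078: 29 years, of which 7 contain a Feb 29 — 22×365 + 7×366 = 10592 days.
November 2078: 30 − 30 = 0 days remain.
Then December (31), January (31): 31 + 31 = 62 days.
February 1–28, 2079: 28 days (2079 is not a leap year).
Residual: 90 days.
Total: 10682 days.
10682 is a multiple of 7, so 30 November 2049 falls on the same weekday: Tuesday.

Tuesday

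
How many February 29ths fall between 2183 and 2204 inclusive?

Years divisible by 4 in [2183, 2204]: 2184, 2188, 2192, 2196, 2200, 2204.
Of these, 2200 is divisible by 100 but not 400, so not leap.
Leap years: 6 − 1 = 5.

5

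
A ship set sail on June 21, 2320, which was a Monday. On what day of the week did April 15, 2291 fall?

Wednesday

Count forward from the earlier date (April 15, 2291) to the later (June 21, 2320):
From April 15, 2291 to April 15, 2320: 29 years, of which 7 contain a Feb 29 — 22×365 + 7×366 = 10592 days.
(2300 is not a leap year (divisible by 100 but not 400).)
April 2320: 30 − 15 = 15 days remain.
Then May (31): 31 days.
June 1–21, 2320: 21 days.
Residual: 67 days.
Total: 10659 days.
10659 mod 7 = 5, so 5 days before Monday is Wednesday.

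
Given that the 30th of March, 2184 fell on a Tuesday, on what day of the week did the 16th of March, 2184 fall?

Tuesday

Count forward from the earlier date (March 16, 2184) to the later (March 30, 2184):
Within March 2184: 30 − 16 = 14 days.
14 is a multiple of 7, so the 16th of March, 2184 falls on the same weekday: Tuesday.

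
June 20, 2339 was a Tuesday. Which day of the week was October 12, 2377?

Wednesday

Day-of-year of June 20, 2339: 171.
Day-of-year of October 12, 2377: 285.
2339 has 365 days, so 365 − 171 = 194 days remain in 2339.
Full years 2340–2376: 27 common + 10 leap = 27×365 + 10×366 = 13515 days.
Total: 194 + 13515 + 285 = 13994 days.
13994 mod 7 = 1, so 1 day after Tuesday is Wednesday.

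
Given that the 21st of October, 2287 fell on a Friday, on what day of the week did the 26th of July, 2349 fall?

Tuesday

From October 21, 2287 to October 21, 2348: 61 years, of which 15 contain a Feb 29 — 46×365 + 15×366 = 22280 days.
(2300 is not a leap year (divisible by 100 but not 400).)
October 2348: 31 − 21 = 10 days remain.
Then November (30), December (31), January (31), February 2349 (28), March (31), April (30), May (31), June (30): 30 + 31 + 31 + 28 + 31 + 30 + 31 + 30 = 242 days.
July 1–26, 2349: 26 days.
Residual: 278 days.
Total: 22558 days.
22558 mod 7 = 4, so 4 days after Friday is Tuesday.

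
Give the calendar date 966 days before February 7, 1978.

June 17, 1975

Count 966 days before February 7, 1978:
Day-of-year of June 17, 1975: 168.
Day-of-year of February 7, 1978: 38.
1975 has 365 days, so 365 − 168 = 197 days remain in 1975.
Full years: 1976: 366; 1977: 365. Sum = 731.
Total: 197 + 731 + 38 = 966 days.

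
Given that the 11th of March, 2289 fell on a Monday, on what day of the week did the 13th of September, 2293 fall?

Wednesday

March 11, 2289 → March 11, 2290: 365 days.
March 11, 2290 → March 11, 2291: 365 days.
March 11, 2291 → March 11, 2292: 366 days (2292 is a leap year).
March 11, 2292 → March 11, 2293: 365 days.
March 2293: 31 − 11 = 20 days remain.
Then April (30), May (31), June (30), July (31), August (31): 30 + 31 + 30 + 31 + 31 = 153 days.
September 1–13, 2293: 13 days.
Residual: 186 days.
Total: 1647 days.
1647 mod 7 = 2, so 2 days after Monday is Wednesday.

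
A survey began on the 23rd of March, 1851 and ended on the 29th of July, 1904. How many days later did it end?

19486

Day-of-year of March 23, 1851: 82.
Day-of-year of July 29, 1904: 211.
1851 has 365 days, so 365 − 82 = 283 days remain in 1851.
Full years 1852–1903: 40 common + 12 leap = 40×365 + 12×366 = 18992 days.
Total: 283 + 18992 + 211 = 19486 days.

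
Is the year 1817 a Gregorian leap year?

1817 is not a leap year.

No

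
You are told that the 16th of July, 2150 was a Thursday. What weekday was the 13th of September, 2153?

Thursday

July 16, 2150 → July 16, 2151: 365 days.
July 16, 2151 → July 16, 2152: 366 days (2152 is a leap year).
July 16, 2152 → July 16, 2153: 365 days.
July 2153: 31 − 16 = 15 days remain.
Then August (31): 31 days.
September 1–13, 2153: 13 days.
Residual: 59 days.
Total: 1155 days.
1155 is a multiple of 7, so the 13th of September, 2153 falls on the same weekday: Thursday.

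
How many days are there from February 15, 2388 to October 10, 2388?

238

February 2388: 29 − 15 = 14 days remain (2388 is a leap year, so February has 29 days).
Then March (31), April (30), May (31), June (30), July (31), August (31), September (30): 31 + 30 + 31 + 30 + 31 + 31 + 30 = 214 days.
October 1–10, 2388: 10 days.
Total: 14 + 214 + 10 = 238 days.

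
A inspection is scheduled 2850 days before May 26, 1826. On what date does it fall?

August 6, 1818

Count 2850 days before May 26, 1826:
Day-of-year of August 6, 1818: 218.
Day-of-year of May 26, 1826: 146.
1818 has 365 days, so 365 − 218 = 147 days remain in 1818.
Full years 1819–1825: 5 common + 2 leap = 5×365 + 2×366 = 2557 days.
Total: 147 + 2557 + 146 = 2850 days.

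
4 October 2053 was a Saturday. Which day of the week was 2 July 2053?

Count forward from the earlier date (July 2, 2053) to the later (October 4, 2053):
July 2053: 31 − 2 = 29 days remain.
Then August (31), September (30): 31 + 30 = 61 days.
October 1–4, 2053: 4 days.
Total: 29 + 61 + 4 = 94 days.
94 mod 7 = 3, so 3 days before Saturday is Wednesday.

Wednesday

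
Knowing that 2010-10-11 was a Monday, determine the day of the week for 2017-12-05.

Tuesday

Day-of-year of October 11, 2010: 284.
Day-of-year of December 5, 2017: 339.
2010 has 365 days, so 365 − 284 = 81 days remain in 2010.
Full years: 2011: 365; 2012: 366; 2013: 365; 2014: 365; 2015: 365; 2016: 366. Sum = 2192.
Total: 81 + 2192 + 339 = 2612 days.
2612 mod 7 = 1, so 1 day after Monday is Tuesday.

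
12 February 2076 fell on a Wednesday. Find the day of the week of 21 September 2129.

Day-of-year of February 12, 2076: 43.
Day-of-year of September 21, 2129: 264.
2076 has 366 days, so 366 − 43 = 323 days remain in 2076.
Full years 2077–2128: 40 common + 12 leap = 40×365 + 12×366 = 18992 days.
Total: 323 + 18992 + 264 = 19579 days.
19579 is a multiple of 7, so 21 September 2129 falls on the same weekday: Wednesday.

Wednesday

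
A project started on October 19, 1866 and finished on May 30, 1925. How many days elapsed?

21407

Day-of-year of October 19, 1866: 292.
Day-of-year of May 30, 1925: 150.
1866 has 365 days, so 365 − 292 = 73 days remain in 1866.
Full years 1867–1924: 44 common + 14 leap = 44×365 + 14×366 = 21184 days.
Total: 73 + 21184 + 150 = 21407 days.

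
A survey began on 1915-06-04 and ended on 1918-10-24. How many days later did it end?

1238

June 4, 1915 → June 4, 1916: 366 days (1916 is a leap year).
June 4, 1916 → June 4, 1917: 365 days.
June 4, 1917 → June 4, 1918: 365 days.
June 1918: 30 − 4 = 26 days remain.
Then July (31), August (31), September (30): 31 + 31 + 30 = 92 days.
October 1–24, 1918: 24 days.
Residual: 142 days.
Total: 1238 days.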